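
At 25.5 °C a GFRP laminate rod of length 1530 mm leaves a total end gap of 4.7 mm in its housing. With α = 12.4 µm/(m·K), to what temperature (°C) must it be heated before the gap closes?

α·L₀·ΔT = 4.7 mm ⇒ ΔT = 4.7 / (12.4×10⁻⁶ × 1530.0) = 247.7 K.
T = 25.5 + 247.7 = 273.2 °C.

273 °C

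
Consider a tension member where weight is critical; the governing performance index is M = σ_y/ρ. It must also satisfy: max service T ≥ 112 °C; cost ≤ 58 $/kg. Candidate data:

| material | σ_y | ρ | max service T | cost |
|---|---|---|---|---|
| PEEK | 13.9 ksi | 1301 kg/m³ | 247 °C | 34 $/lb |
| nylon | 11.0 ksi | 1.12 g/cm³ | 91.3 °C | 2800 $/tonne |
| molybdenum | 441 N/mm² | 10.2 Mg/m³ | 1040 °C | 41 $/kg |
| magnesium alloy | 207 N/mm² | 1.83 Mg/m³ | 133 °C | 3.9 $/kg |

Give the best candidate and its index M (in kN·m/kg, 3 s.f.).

magnesium alloy, M = 113 kN·m/kg

Screen on constraints: max service T ≥ 112 °C; cost ≤ 58 $/kg. Survivors: molybdenum, magnesium alloy.
Normalizing units and computing the index:
  molybdenum: σ_y = 441.0 MPa, ρ = 10200 kg/m³
  magnesium alloy: σ_y = 207.0 MPa, ρ = 1830 kg/m³
  magnesium alloy: M = 113 kN·m/kg
  molybdenum: M = 43.2 kN·m/kg
Magnesium alloy ranks first.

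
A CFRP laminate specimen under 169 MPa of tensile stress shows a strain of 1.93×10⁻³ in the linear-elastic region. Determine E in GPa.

87.6 GPa

E = σ/ε = 169 MPa / 1.93×10⁻³ = 87560 MPa = 87.6 GPa.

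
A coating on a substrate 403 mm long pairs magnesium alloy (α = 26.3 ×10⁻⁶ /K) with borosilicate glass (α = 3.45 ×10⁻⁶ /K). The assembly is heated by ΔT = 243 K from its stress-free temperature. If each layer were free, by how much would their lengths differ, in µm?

2240 µm

Δα = |26.3 − 3.45|×10⁻⁶/K = 22.9×10⁻⁶/K.
ΔL_mismatch = Δα·L·ΔT = 22.9×10⁻⁶ × 403.0 mm × 243.0 K = 2240 µm.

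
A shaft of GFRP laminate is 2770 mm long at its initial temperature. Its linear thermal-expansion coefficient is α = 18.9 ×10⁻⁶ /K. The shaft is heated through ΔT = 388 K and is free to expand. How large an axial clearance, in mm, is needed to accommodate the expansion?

20.3 mm

ΔL = α·L₀·ΔT = 18.9×10⁻⁶ × 2770 mm × 388.0 K = 20.3 mm.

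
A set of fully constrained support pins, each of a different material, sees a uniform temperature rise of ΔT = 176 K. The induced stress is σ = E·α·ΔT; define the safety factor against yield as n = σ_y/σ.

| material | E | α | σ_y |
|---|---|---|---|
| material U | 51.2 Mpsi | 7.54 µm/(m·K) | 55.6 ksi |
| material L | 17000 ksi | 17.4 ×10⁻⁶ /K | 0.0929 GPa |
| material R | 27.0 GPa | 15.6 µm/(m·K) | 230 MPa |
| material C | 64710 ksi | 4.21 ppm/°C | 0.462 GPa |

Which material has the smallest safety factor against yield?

Per material, after unit conversion:
  material U: E = 353.0, α = 7.54, σ_y = 383.3 → σ = 468 MPa, n = 0.818
  material L: E = 117.2, α = 17.4, σ_y = 92.90 → σ = 359 MPa, n = 0.259
  material R: E = 27.00, α = 15.6, σ_y = 230.0 → σ = 74.1 MPa, n = 3.10
  material C: E = 446.2, α = 4.21, σ_y = 462.0 → σ = 331 MPa, n = 1.40
The minimum is material L at n = 0.259.

material L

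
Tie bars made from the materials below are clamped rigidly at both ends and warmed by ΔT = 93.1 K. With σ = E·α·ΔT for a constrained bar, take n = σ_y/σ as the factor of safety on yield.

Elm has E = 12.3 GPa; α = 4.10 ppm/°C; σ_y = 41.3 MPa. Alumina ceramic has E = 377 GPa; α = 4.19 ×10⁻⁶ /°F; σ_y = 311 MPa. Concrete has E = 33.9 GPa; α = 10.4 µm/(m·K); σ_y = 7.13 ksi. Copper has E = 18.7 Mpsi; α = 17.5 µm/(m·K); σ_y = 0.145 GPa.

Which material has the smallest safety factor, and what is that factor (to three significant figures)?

Per material, after unit conversion:
  elm: E = 12.30, α = 4.10, σ_y = 41.30 → σ = 4.70 MPa, n = 8.80
  alumina ceramic: E = 377.0, α = 7.54, σ_y = 311.0 → σ = 265 MPa, n = 1.17
  concrete: E = 33.90, α = 10.4, σ_y = 49.16 → σ = 32.8 MPa, n = 1.50
  copper: E = 128.9, α = 17.5, σ_y = 145.0 → σ = 210 MPa, n = 0.690
Smallest n: copper with n = 0.690.

copper, n = 0.690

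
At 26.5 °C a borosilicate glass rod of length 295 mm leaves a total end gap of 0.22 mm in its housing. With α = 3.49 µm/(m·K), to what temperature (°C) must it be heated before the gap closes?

240 °C

α·L₀·ΔT = 0.22 mm ⇒ ΔT = 0.22 / (3.49×10⁻⁶ × 295.0) = 213.7 K.
T = 26.5 + 213.7 = 240.2 °C.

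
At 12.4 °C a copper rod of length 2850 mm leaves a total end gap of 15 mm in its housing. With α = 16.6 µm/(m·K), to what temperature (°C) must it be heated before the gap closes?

329 °C

α·L₀·ΔT = 15.0 mm ⇒ ΔT = 15.0 / (16.6×10⁻⁶ × 2850.0) = 317.1 K.
T = 12.4 + 317.1 = 329.5 °C.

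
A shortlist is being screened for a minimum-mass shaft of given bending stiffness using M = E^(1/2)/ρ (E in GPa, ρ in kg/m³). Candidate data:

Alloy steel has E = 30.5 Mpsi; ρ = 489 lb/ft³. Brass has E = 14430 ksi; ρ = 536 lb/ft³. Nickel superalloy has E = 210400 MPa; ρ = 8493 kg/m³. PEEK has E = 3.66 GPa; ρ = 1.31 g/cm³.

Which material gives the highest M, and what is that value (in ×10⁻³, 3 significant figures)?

After converting to SI:
  alloy steel: E = 210.3 GPa, ρ = 7833 kg/m³
  brass: E = 99.49 GPa, ρ = 8586 kg/m³
  nickel superalloy: E = 210.4 GPa, ρ = 8493 kg/m³
  PEEK: E = 3.660 GPa, ρ = 1310 kg/m³
  alloy steel: M = 1.85×10⁻³
  nickel superalloy: M = 1.71×10⁻³
  PEEK: M = 1.46×10⁻³
  brass: M = 1.16×10⁻³
Highest index: alloy steel.

alloy steel, M = 1.85×10⁻³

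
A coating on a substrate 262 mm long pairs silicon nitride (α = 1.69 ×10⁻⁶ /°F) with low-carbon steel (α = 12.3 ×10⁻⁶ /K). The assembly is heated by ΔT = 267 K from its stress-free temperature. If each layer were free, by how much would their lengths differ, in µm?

silicon nitride: α = 1.69×10⁻⁶/°F × 9/5 = 3.04×10⁻⁶/K.
Δα = |3.04 − 12.3|×10⁻⁶/K = 9.26×10⁻⁶/K.
ΔL_mismatch = Δα·L·ΔT = 9.26×10⁻⁶ × 262.0 mm × 267.0 K = 648 µm.

648 µm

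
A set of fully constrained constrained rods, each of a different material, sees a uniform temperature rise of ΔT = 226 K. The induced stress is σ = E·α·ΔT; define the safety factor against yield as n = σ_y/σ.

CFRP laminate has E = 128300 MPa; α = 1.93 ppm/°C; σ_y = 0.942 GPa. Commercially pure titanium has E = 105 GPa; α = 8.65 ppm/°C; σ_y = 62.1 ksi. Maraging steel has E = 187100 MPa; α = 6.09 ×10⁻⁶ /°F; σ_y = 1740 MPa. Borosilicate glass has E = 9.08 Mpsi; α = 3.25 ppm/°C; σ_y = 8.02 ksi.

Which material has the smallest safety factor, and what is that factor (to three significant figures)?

With everything in SI (GPa, ×10⁻⁶/K, MPa):
  CFRP laminate: E = 128.3, α = 1.93, σ_y = 942.0 → σ = 56.0 MPa, n = 16.8
  commercially pure titanium: E = 105.0, α = 8.65, σ_y = 428.2 → σ = 205 MPa, n = 2.09
  maraging steel: E = 187.1, α = 11.0, σ_y = 1740 → σ = 464 MPa, n = 3.75
  borosilicate glass: E = 62.60, α = 3.25, σ_y = 55.30 → σ = 46.0 MPa, n = 1.20
Smallest n: borosilicate glass with n = 1.20.

borosilicate glass, n = 1.20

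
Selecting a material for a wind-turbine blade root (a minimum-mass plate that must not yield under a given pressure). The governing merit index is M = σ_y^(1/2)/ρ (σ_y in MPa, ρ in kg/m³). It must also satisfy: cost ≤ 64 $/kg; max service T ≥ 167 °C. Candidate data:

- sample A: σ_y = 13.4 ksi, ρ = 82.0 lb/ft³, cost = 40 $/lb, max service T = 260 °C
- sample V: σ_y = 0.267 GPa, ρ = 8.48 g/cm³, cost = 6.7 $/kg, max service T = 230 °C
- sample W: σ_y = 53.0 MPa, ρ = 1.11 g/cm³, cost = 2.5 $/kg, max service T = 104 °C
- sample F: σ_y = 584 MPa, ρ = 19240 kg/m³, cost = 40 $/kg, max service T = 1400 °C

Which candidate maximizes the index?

Screen on constraints: cost ≤ 64 $/kg; max service T ≥ 167 °C. Survivors: sample V, sample F.
Convert each candidate to consistent units, then evaluate M:
  sample V: σ_y = 267.0 MPa, ρ = 8480 kg/m³
  sample F: σ_y = 584.0 MPa, ρ = 19240 kg/m³
  sample V: M = 1.93×10⁻³
  sample F: M = 1.26×10⁻³
Sample V has the largest M.

sample V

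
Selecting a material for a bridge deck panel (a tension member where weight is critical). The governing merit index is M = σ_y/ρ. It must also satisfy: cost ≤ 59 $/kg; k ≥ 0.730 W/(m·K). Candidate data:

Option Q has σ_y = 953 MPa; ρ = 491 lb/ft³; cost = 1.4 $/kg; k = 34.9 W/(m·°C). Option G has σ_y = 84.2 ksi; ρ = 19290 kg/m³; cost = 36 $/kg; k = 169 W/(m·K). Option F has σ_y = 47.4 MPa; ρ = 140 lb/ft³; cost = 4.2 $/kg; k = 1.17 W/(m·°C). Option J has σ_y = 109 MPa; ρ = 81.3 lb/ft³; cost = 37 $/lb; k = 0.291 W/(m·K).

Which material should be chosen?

Screen on constraints: cost ≤ 59 $/kg; k ≥ 0.730 W/(m·K). Survivors: option Q, option G, option F.
Putting every candidate on a common basis:
  option Q: σ_y = 953.0 MPa, ρ = 7865 kg/m³
  option G: σ_y = 580.5 MPa, ρ = 19290 kg/m³
  option F: σ_y = 47.40 MPa, ρ = 2243 kg/m³
  option Q: M = 121 kN·m/kg
  option G: M = 30.1 kN·m/kg
  option F: M = 21.1 kN·m/kg
Option Q ranks first.

option Q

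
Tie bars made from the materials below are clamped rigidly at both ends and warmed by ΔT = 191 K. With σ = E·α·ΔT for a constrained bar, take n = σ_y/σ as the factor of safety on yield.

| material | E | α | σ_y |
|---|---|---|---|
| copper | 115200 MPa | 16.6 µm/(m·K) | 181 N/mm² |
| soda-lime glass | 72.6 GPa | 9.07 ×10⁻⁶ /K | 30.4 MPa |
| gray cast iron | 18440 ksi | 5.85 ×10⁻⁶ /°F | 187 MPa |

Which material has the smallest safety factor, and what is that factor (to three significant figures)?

soda-lime glass, n = 0.242

With everything in SI (GPa, ×10⁻⁶/K, MPa):
  copper: E = 115.2, α = 16.6, σ_y = 181.0 → σ = 365 MPa, n = 0.496
  soda-lime glass: E = 72.60, α = 9.07, σ_y = 30.40 → σ = 126 MPa, n = 0.242
  gray cast iron: E = 127.1, α = 10.5, σ_y = 187.0 → σ = 256 MPa, n = 0.731
Smallest n: soda-lime glass with n = 0.242.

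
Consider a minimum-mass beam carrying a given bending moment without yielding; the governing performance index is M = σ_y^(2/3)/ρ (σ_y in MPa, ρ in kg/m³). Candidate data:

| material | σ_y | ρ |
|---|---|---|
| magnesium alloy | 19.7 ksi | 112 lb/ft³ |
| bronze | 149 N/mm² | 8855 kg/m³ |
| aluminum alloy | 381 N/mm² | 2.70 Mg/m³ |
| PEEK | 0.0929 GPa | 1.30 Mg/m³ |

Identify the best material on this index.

aluminum alloy

After converting to SI:
  magnesium alloy: σ_y = 135.8 MPa, ρ = 1794 kg/m³
  bronze: σ_y = 149.0 MPa, ρ = 8855 kg/m³
  aluminum alloy: σ_y = 381.0 MPa, ρ = 2700 kg/m³
  PEEK: σ_y = 92.90 MPa, ρ = 1300 kg/m³
  aluminum alloy: M = 19.5×10⁻³
  PEEK: M = 15.8×10⁻³
  magnesium alloy: M = 14.7×10⁻³
  bronze: M = 3.17×10⁻³
Highest index: aluminum alloy.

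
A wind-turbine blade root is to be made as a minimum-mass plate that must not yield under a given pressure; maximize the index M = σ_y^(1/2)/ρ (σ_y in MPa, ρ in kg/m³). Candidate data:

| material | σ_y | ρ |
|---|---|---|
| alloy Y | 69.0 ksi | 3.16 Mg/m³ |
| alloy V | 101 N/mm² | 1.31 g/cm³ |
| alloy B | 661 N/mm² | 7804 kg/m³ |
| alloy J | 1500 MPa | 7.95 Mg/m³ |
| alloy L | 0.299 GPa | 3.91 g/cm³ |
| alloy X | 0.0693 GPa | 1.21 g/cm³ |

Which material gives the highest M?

alloy V

Convert each candidate to consistent units, then evaluate M:
  alloy Y: σ_y = 475.7 MPa, ρ = 3160 kg/m³
  alloy V: σ_y = 101.0 MPa, ρ = 1310 kg/m³
  alloy B: σ_y = 661.0 MPa, ρ = 7804 kg/m³
  alloy J: σ_y = 1500 MPa, ρ = 7950 kg/m³
  alloy L: σ_y = 299.0 MPa, ρ = 3910 kg/m³
  alloy X: σ_y = 69.30 MPa, ρ = 1210 kg/m³
  alloy V: M = 7.67×10⁻³
  alloy Y: M = 6.90×10⁻³
  alloy X: M = 6.88×10⁻³
  alloy J: M = 4.87×10⁻³
  alloy L: M = 4.42×10⁻³
  alloy B: M = 3.29×10⁻³
Highest index: alloy V.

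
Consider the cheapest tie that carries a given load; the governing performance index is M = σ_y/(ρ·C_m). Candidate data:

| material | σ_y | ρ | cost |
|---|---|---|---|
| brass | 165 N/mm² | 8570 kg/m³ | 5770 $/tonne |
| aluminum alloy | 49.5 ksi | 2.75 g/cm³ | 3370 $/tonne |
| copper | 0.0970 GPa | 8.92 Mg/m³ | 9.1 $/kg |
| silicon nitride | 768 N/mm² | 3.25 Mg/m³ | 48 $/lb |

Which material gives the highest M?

In SI units:
  brass: σ_y = 165.0 MPa, ρ = 8570 kg/m³, cost = 5.770 $/kg
  aluminum alloy: σ_y = 341.3 MPa, ρ = 2750 kg/m³, cost = 3.370 $/kg
  copper: σ_y = 97.00 MPa, ρ = 8920 kg/m³, cost = 9.100 $/kg
  silicon nitride: σ_y = 768.0 MPa, ρ = 3250 kg/m³, cost = 105.8 $/kg
  aluminum alloy: M = 36.8 kN·m per $
  brass: M = 3.34 kN·m per $
  silicon nitride: M = 2.23 kN·m per $
  copper: M = 1.19 kN·m per $
Highest index: aluminum alloy.

aluminum alloy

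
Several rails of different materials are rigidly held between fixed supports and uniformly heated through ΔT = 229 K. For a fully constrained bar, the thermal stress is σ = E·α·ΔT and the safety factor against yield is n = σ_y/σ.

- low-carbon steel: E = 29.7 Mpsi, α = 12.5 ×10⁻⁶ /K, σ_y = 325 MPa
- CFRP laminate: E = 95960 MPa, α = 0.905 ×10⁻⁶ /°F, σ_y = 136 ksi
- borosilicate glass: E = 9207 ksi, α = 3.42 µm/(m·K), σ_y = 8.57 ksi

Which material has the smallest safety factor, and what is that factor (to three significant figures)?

low-carbon steel, n = 0.554

In consistent units (E in GPa, α in ×10⁻⁶/K, σ_y in MPa):
  low-carbon steel: E = 204.8, α = 12.5, σ_y = 325.0 → σ = 586 MPa, n = 0.554
  CFRP laminate: E = 95.96, α = 1.63, σ_y = 937.7 → σ = 35.8 MPa, n = 26.2
  borosilicate glass: E = 63.48, α = 3.42, σ_y = 59.09 → σ = 49.7 MPa, n = 1.19
The minimum is low-carbon steel at n = 0.554.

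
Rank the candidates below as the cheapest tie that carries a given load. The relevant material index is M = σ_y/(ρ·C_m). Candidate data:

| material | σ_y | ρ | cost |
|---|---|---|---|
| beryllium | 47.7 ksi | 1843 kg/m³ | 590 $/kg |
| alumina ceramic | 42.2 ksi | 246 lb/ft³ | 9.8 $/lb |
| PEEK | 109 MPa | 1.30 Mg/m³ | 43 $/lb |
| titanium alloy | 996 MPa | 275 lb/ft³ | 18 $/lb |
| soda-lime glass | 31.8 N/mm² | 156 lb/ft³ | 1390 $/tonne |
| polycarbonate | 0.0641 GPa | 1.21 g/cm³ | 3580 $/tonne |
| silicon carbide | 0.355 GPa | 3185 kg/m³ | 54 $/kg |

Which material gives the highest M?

polycarbonate

In SI units:
  beryllium: σ_y = 328.9 MPa, ρ = 1843 kg/m³, cost = 590.0 $/kg
  alumina ceramic: σ_y = 291.0 MPa, ρ = 3941 kg/m³, cost = 21.60 $/kg
  PEEK: σ_y = 109.0 MPa, ρ = 1300 kg/m³, cost = 94.80 $/kg
  titanium alloy: σ_y = 996.0 MPa, ρ = 4405 kg/m³, cost = 39.68 $/kg
  soda-lime glass: σ_y = 31.80 MPa, ρ = 2499 kg/m³, cost = 1.390 $/kg
  polycarbonate: σ_y = 64.10 MPa, ρ = 1210 kg/m³, cost = 3.580 $/kg
  silicon carbide: σ_y = 355.0 MPa, ρ = 3185 kg/m³, cost = 54.00 $/kg
  polycarbonate: M = 14.8 kN·m per $
  soda-lime glass: M = 9.16 kN·m per $
  titanium alloy: M = 5.70 kN·m per $
  alumina ceramic: M = 3.42 kN·m per $
  silicon carbide: M = 2.06 kN·m per $
  PEEK: M = 0.884 kN·m per $
  beryllium: M = 0.302 kN·m per $
The maximum is for polycarbonate.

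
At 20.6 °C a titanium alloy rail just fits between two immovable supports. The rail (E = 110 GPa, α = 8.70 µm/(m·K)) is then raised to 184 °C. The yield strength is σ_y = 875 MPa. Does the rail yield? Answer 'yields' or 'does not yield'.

does not yield

ΔT = 163.4 K. Constrained thermal stress σ = E·α·ΔT = 110.0×10³ MPa × 8.70×10⁻⁶ × 163.4 = 156 MPa (compressive).
Compare to σ_y = 875 MPa: σ < σ_y, so it does not yield.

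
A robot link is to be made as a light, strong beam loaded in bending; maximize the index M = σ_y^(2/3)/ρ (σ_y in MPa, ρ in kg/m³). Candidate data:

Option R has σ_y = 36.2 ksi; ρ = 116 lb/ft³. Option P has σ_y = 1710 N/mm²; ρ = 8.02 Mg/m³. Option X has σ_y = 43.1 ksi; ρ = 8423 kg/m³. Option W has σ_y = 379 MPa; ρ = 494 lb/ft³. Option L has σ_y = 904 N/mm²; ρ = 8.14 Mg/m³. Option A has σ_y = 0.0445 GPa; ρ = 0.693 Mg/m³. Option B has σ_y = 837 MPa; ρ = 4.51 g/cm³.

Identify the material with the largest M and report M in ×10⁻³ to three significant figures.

Normalizing units and computing the index:
  option R: σ_y = 249.6 MPa, ρ = 1858 kg/m³
  option P: σ_y = 1710 MPa, ρ = 8020 kg/m³
  option X: σ_y = 297.2 MPa, ρ = 8423 kg/m³
  option W: σ_y = 379.0 MPa, ρ = 7913 kg/m³
  option L: σ_y = 904.0 MPa, ρ = 8140 kg/m³
  option A: σ_y = 44.50 MPa, ρ = 693.0 kg/m³
  option B: σ_y = 837.0 MPa, ρ = 4510 kg/m³
  option R: M = 21.3×10⁻³
  option B: M = 19.7×10⁻³
  option A: M = 18.1×10⁻³
  option P: M = 17.8×10⁻³
  option L: M = 11.5×10⁻³
  option W: M = 6.62×10⁻³
  option X: M = 5.29×10⁻³
The maximum is for option R.

option R, M = 21.3×10⁻³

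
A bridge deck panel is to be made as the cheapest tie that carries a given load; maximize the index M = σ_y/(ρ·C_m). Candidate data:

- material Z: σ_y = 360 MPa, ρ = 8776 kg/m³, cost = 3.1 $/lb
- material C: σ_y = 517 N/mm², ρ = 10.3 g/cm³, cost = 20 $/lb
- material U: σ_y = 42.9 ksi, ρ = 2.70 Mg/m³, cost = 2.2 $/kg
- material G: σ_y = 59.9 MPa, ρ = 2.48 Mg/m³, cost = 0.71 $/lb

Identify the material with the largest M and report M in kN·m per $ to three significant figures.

Putting every candidate on a common basis:
  material Z: σ_y = 360.0 MPa, ρ = 8776 kg/m³, cost = 6.834 $/kg
  material C: σ_y = 517.0 MPa, ρ = 10300 kg/m³, cost = 44.09 $/kg
  material U: σ_y = 295.8 MPa, ρ = 2700 kg/m³, cost = 2.200 $/kg
  material G: σ_y = 59.90 MPa, ρ = 2480 kg/m³, cost = 1.565 $/kg
  material U: M = 49.8 kN·m per $
  material G: M = 15.4 kN·m per $
  material Z: M = 6.00 kN·m per $
  material C: M = 1.14 kN·m per $
Highest index: material U.

material U, M = 49.8 kN·m per $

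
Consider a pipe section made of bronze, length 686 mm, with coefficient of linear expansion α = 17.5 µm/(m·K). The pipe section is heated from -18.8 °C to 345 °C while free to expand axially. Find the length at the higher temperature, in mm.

690.37 mm

ΔT = 345 − (-18.8) = 363.8 K.
ΔL = α·L₀·ΔT = 17.5×10⁻⁶ × 686 mm × 363.8 K = 4.37 mm.
L = L₀ + ΔL = 686 + 4.37 = 690.37 mm.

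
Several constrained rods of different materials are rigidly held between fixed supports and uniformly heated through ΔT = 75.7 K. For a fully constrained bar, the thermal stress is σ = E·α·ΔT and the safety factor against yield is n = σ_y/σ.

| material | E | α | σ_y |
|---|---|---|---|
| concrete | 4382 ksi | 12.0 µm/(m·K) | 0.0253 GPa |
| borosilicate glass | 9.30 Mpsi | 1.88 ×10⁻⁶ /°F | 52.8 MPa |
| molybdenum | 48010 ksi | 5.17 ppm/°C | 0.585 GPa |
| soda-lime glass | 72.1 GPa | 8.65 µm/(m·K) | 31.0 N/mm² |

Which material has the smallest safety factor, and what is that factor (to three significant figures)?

Per material, after unit conversion:
  concrete: E = 30.21, α = 12.0, σ_y = 25.30 → σ = 27.4 MPa, n = 0.922
  borosilicate glass: E = 64.12, α = 3.38, σ_y = 52.80 → σ = 16.4 MPa, n = 3.21
  molybdenum: E = 331.0, α = 5.17, σ_y = 585.0 → σ = 130 MPa, n = 4.52
  soda-lime glass: E = 72.10, α = 8.65, σ_y = 31.00 → σ = 47.2 MPa, n = 0.657
Smallest n: soda-lime glass with n = 0.657.

soda-lime glass, n = 0.657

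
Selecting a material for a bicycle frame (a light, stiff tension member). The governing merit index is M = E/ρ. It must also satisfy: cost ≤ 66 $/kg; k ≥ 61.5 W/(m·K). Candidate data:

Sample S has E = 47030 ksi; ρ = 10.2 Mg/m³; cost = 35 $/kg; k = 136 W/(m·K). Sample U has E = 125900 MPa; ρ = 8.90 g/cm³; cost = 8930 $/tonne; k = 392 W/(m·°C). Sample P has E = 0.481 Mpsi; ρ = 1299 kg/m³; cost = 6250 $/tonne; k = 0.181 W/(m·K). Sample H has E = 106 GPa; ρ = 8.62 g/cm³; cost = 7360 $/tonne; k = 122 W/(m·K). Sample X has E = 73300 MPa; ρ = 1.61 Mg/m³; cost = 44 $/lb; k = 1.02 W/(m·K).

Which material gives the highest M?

Screen on constraints: cost ≤ 66 $/kg; k ≥ 61.5 W/(m·K). Survivors: sample S, sample U, sample H.
Normalizing units and computing the index:
  sample S: E = 324.3 GPa, ρ = 10200 kg/m³
  sample U: E = 125.9 GPa, ρ = 8900 kg/m³
  sample H: E = 106.0 GPa, ρ = 8620 kg/m³
  sample S: M = 31.8 MN·m/kg
  sample U: M = 14.1 MN·m/kg
  sample H: M = 12.3 MN·m/kg
Sample S has the largest M.

sample S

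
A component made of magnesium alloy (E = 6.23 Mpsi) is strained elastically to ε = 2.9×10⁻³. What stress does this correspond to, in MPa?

125 MPa

E = 6.23 Mpsi = 42.95 GPa.
σ = E·ε = 42950 MPa × 2.9×10⁻³ = 125 MPa.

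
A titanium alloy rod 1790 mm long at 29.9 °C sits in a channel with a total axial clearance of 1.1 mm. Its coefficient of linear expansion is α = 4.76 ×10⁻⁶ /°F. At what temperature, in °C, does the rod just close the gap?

α = 4.76×10⁻⁶/°F × 9/5 = 8.57×10⁻⁶/K.
α·L₀·ΔT = 1.1 mm ⇒ ΔT = 1.1 / (8.57×10⁻⁶ × 1790.0) = 71.72 K.
T = 29.9 + 71.72 = 101.6 °C.

102 °C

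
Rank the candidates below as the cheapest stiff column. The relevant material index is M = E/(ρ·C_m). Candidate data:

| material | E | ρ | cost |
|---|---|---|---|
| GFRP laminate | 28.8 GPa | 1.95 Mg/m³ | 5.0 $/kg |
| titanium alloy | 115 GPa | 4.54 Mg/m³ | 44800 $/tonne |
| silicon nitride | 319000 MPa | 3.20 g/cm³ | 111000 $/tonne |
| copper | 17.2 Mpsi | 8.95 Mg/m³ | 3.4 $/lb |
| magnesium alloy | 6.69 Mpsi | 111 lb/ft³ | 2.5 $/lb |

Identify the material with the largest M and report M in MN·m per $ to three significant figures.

After converting to SI:
  GFRP laminate: E = 28.80 GPa, ρ = 1950 kg/m³, cost = 5.000 $/kg
  titanium alloy: E = 115.0 GPa, ρ = 4540 kg/m³, cost = 44.80 $/kg
  silicon nitride: E = 319.0 GPa, ρ = 3200 kg/m³, cost = 111.0 $/kg
  copper: E = 118.6 GPa, ρ = 8950 kg/m³, cost = 7.496 $/kg
  magnesium alloy: E = 46.13 GPa, ρ = 1778 kg/m³, cost = 5.511 $/kg
  magnesium alloy: M = 4.71 MN·m per $
  GFRP laminate: M = 2.95 MN·m per $
  copper: M = 1.77 MN·m per $
  silicon nitride: M = 0.898 MN·m per $
  titanium alloy: M = 0.565 MN·m per $
Magnesium alloy ranks first.

magnesium alloy, M = 4.71 MN·m per $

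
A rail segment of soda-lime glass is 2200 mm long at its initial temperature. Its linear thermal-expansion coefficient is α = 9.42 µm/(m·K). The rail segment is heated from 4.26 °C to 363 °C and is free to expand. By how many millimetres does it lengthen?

7.43 mm

ΔT = 363 − 4.26 = 358.7 K.
ΔL = α·L₀·ΔT = 9.42×10⁻⁶ × 2200 mm × 358.7 K = 7.43 mm.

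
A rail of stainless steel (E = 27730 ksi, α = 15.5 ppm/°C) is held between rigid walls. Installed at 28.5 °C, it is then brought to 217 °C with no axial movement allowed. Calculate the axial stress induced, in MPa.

559 MPa

E = 27730 ksi = 191.2 GPa.
ΔT = 188.5 K. Constrained thermal stress σ = E·α·ΔT = 191.2×10³ MPa × 15.5×10⁻⁶ × 188.5 = 559 MPa (compressive).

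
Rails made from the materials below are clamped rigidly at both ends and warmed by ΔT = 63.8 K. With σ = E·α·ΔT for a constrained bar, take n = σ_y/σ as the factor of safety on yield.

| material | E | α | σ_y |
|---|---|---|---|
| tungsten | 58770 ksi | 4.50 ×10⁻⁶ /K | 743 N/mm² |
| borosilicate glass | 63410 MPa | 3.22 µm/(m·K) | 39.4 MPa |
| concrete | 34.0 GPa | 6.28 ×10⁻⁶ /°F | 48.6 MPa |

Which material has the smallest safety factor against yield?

In consistent units (E in GPa, α in ×10⁻⁶/K, σ_y in MPa):
  tungsten: E = 405.2, α = 4.50, σ_y = 743.0 → σ = 116 MPa, n = 6.39
  borosilicate glass: E = 63.41, α = 3.22, σ_y = 39.40 → σ = 13.0 MPa, n = 3.02
  concrete: E = 34.00, α = 11.3, σ_y = 48.60 → σ = 24.5 MPa, n = 1.98
Smallest n: concrete with n = 1.98.

concrete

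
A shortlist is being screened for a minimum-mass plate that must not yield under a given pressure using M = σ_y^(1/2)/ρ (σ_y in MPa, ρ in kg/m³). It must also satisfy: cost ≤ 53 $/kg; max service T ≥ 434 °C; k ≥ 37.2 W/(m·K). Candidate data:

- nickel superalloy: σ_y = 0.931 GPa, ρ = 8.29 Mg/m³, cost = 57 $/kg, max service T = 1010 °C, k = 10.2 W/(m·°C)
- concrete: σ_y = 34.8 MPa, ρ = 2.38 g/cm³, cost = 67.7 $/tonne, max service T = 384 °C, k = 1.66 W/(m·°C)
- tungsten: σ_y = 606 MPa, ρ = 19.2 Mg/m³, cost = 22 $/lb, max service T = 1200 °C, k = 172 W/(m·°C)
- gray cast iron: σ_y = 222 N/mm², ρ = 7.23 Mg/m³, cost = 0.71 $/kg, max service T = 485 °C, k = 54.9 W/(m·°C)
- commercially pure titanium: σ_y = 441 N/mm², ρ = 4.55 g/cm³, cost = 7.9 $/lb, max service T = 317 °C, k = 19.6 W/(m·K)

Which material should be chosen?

Screen on constraints: cost ≤ 53 $/kg; max service T ≥ 434 °C; k ≥ 37.2 W/(m·K). Survivors: tungsten, gray cast iron.
In SI units:
  tungsten: σ_y = 606.0 MPa, ρ = 19200 kg/m³
  gray cast iron: σ_y = 222.0 MPa, ρ = 7230 kg/m³
  gray cast iron: M = 2.06×10⁻³
  tungsten: M = 1.28×10⁻³
Highest index: gray cast iron.

gray cast iron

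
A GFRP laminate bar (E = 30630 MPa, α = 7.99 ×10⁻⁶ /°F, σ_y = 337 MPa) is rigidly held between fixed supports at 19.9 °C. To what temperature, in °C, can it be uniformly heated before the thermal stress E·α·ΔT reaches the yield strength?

E = 30630 MPa = 30.63 GPa.
α = 7.99×10⁻⁶/°F × 9/5 = 14.4×10⁻⁶/K.
E·α·ΔT = 337.0 MPa ⇒ ΔT = 337.0 / (30.63×10³ × 14.4×10⁻⁶) = 765.0 K.
T = 19.9 + 765.0 = 784.9 °C.

785 °C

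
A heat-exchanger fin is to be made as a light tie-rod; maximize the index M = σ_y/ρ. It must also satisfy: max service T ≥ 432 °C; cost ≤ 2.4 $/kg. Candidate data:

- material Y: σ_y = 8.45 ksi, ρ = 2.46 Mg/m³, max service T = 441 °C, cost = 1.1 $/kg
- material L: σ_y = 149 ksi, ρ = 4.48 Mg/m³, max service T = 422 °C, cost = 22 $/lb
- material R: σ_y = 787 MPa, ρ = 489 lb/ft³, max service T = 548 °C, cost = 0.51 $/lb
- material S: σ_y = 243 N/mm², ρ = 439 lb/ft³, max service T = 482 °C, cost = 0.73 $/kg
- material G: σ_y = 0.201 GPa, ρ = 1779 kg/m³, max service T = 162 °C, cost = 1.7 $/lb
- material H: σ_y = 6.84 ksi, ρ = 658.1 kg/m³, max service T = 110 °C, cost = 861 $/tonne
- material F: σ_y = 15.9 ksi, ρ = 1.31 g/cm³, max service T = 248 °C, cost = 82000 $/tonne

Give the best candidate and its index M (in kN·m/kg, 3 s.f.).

Screen on constraints: max service T ≥ 432 °C; cost ≤ 2.4 $/kg. Survivors: material Y, material R, material S.
In SI units:
  material Y: σ_y = 58.26 MPa, ρ = 2460 kg/m³
  material R: σ_y = 787.0 MPa, ρ = 7833 kg/m³
  material S: σ_y = 243.0 MPa, ρ = 7032 kg/m³
  material R: M = 100 kN·m/kg
  material S: M = 34.6 kN·m/kg
  material Y: M = 23.7 kN·m/kg
Material R has the largest M.

material R, M = 100 kN·m/kg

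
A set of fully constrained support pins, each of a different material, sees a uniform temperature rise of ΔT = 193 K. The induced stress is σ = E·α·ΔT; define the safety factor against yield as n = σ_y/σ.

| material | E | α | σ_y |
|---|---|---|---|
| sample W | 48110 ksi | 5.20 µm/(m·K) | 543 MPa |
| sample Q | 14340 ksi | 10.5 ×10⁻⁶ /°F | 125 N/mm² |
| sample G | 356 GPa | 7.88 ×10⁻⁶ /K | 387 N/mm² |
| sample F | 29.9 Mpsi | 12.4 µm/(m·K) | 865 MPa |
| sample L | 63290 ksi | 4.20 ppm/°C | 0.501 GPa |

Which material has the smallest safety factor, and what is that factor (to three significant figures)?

With everything in SI (GPa, ×10⁻⁶/K, MPa):
  sample W: E = 331.7, α = 5.20, σ_y = 543.0 → σ = 333 MPa, n = 1.63
  sample Q: E = 98.87, α = 18.9, σ_y = 125.0 → σ = 361 MPa, n = 0.347
  sample G: E = 356.0, α = 7.88, σ_y = 387.0 → σ = 541 MPa, n = 0.715
  sample F: E = 206.2, α = 12.4, σ_y = 865.0 → σ = 493 MPa, n = 1.75
  sample L: E = 436.4, α = 4.20, σ_y = 501.0 → σ = 354 MPa, n = 1.42
Sample Q has the lowest safety factor, n = 0.347.

sample Q, n = 0.347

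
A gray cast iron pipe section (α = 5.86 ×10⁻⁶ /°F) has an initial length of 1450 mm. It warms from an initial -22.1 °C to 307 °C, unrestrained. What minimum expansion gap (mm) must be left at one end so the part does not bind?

Convert α: 5.86×10⁻⁶/°F × (9/5) = 10.5×10⁻⁶/K.
ΔT = 307 − (-22.1) = 329.1 K.
ΔL = α·L₀·ΔT = 10.5×10⁻⁶ × 1450 mm × 329.1 K = 5.03 mm.

5.03 mm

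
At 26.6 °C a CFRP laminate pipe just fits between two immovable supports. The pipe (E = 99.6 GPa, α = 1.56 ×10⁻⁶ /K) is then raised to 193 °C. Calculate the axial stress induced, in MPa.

25.9 MPa

ΔT = 166.4 K. Constrained thermal stress σ = E·α·ΔT = 99.60×10³ MPa × 1.56×10⁻⁶ × 166.4 = 25.9 MPa (compressive).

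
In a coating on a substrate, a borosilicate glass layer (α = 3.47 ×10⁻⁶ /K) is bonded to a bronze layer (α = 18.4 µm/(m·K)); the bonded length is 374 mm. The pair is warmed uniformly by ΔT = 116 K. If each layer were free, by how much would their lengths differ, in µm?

Δα = |3.47 − 18.4|×10⁻⁶/K = 14.9×10⁻⁶/K.
ΔL_mismatch = Δα·L·ΔT = 14.9×10⁻⁶ × 374.0 mm × 116.0 K = 648 µm.

648 µm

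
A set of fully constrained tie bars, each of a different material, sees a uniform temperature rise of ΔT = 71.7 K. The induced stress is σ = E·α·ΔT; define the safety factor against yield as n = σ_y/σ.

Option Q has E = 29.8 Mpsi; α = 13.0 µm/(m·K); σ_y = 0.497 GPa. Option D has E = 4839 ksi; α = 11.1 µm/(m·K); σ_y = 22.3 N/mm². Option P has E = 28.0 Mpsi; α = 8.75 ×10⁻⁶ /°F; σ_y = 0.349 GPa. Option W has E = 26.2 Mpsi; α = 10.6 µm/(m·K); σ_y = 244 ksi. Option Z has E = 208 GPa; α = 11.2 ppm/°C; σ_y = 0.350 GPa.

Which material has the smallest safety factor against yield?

Converting E to GPa, α to ×10⁻⁶/K, σ_y to MPa, then σ and n for each:
  option Q: E = 205.5, α = 13.0, σ_y = 497.0 → σ = 192 MPa, n = 2.60
  option D: E = 33.36, α = 11.1, σ_y = 22.30 → σ = 26.6 MPa, n = 0.840
  option P: E = 193.1, α = 15.8, σ_y = 349.0 → σ = 218 MPa, n = 1.60
  option W: E = 180.6, α = 10.6, σ_y = 1682 → σ = 137 MPa, n = 12.3
  option Z: E = 208.0, α = 11.2, σ_y = 350.0 → σ = 167 MPa, n = 2.10
Option D has the lowest safety factor, n = 0.840.

option D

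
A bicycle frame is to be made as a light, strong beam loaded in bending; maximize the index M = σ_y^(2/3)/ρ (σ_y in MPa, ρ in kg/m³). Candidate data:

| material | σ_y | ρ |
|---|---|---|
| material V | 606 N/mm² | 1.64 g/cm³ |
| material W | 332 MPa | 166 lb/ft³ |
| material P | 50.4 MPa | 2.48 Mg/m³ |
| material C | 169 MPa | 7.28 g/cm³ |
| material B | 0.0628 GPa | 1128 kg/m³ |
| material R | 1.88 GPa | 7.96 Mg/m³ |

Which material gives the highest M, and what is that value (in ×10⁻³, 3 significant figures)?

material V, M = 43.7×10⁻³

Convert each candidate to consistent units, then evaluate M:
  material V: σ_y = 606.0 MPa, ρ = 1640 kg/m³
  material W: σ_y = 332.0 MPa, ρ = 2659 kg/m³
  material P: σ_y = 50.40 MPa, ρ = 2480 kg/m³
  material C: σ_y = 169.0 MPa, ρ = 7280 kg/m³
  material B: σ_y = 62.80 MPa, ρ = 1128 kg/m³
  material R: σ_y = 1880 MPa, ρ = 7960 kg/m³
  material V: M = 43.7×10⁻³
  material R: M = 19.1×10⁻³
  material W: M = 18.0×10⁻³
  material B: M = 14.0×10⁻³
  material P: M = 5.50×10⁻³
  material C: M = 4.20×10⁻³
The maximum is for material V.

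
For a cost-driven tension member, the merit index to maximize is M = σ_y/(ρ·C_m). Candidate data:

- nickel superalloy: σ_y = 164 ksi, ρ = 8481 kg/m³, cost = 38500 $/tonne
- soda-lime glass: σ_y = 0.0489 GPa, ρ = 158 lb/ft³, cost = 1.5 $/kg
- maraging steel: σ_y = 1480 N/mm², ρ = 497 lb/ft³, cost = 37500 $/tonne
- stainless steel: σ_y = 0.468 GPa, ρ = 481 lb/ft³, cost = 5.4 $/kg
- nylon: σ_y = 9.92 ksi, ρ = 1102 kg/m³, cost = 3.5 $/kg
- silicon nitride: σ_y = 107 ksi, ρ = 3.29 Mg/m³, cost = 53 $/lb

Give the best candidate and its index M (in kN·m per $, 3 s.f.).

nylon, M = 17.7 kN·m per $

After converting to SI:
  nickel superalloy: σ_y = 1131 MPa, ρ = 8481 kg/m³, cost = 38.50 $/kg
  soda-lime glass: σ_y = 48.90 MPa, ρ = 2531 kg/m³, cost = 1.500 $/kg
  maraging steel: σ_y = 1480 MPa, ρ = 7961 kg/m³, cost = 37.50 $/kg
  stainless steel: σ_y = 468.0 MPa, ρ = 7705 kg/m³, cost = 5.400 $/kg
  nylon: σ_y = 68.40 MPa, ρ = 1102 kg/m³, cost = 3.500 $/kg
  silicon nitride: σ_y = 737.7 MPa, ρ = 3290 kg/m³, cost = 116.8 $/kg
  nylon: M = 17.7 kN·m per $
  soda-lime glass: M = 12.9 kN·m per $
  stainless steel: M = 11.2 kN·m per $
  maraging steel: M = 4.96 kN·m per $
  nickel superalloy: M = 3.46 kN·m per $
  silicon nitride: M = 1.92 kN·m per $
The maximum is for nylon.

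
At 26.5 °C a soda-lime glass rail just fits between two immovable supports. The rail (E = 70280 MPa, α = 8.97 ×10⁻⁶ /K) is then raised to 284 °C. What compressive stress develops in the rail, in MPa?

162 MPa

E = 70280 MPa = 70.28 GPa.
ΔT = 257.5 K. Constrained thermal stress σ = E·α·ΔT = 70.28×10³ MPa × 8.97×10⁻⁶ × 257.5 = 162 MPa (compressive).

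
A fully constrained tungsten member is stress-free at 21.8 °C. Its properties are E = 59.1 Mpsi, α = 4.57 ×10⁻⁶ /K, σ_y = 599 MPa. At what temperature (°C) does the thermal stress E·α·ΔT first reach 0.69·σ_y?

244 °C

E = 59.1 Mpsi = 407.5 GPa.
E·α·ΔT = 413.3 MPa ⇒ ΔT = 413.3 / (407.5×10³ × 4.57×10⁻⁶) = 221.9 K.
T = 21.8 + 221.9 = 243.7 °C.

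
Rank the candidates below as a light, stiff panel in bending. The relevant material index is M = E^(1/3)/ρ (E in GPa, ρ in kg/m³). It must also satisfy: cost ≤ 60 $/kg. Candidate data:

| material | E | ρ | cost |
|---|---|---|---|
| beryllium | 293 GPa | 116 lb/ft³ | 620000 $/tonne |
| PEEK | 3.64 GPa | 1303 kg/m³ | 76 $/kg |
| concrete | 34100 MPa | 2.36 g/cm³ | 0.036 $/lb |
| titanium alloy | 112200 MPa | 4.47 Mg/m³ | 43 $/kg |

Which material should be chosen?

concrete

Screen on constraints: cost ≤ 60 $/kg. Survivors: concrete, titanium alloy.
Convert each candidate to consistent units, then evaluate M:
  concrete: E = 34.10 GPa, ρ = 2360 kg/m³
  titanium alloy: E = 112.2 GPa, ρ = 4470 kg/m³
  concrete: M = 1.37×10⁻³
  titanium alloy: M = 1.08×10⁻³
Concrete has the largest M.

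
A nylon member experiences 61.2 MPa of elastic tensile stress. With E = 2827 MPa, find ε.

0.0216

E = 2827 MPa = 2.827 GPa = 2827 MPa.
ε = σ/E = 61.2 / 2827 = 0.0216.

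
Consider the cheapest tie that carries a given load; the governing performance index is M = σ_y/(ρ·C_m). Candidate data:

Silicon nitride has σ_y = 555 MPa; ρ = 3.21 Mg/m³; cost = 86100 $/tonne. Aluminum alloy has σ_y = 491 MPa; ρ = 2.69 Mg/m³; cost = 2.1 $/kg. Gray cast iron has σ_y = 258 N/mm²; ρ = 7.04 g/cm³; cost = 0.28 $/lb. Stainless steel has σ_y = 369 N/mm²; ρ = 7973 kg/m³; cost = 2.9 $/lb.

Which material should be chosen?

Normalizing units and computing the index:
  silicon nitride: σ_y = 555.0 MPa, ρ = 3210 kg/m³, cost = 86.10 $/kg
  aluminum alloy: σ_y = 491.0 MPa, ρ = 2690 kg/m³, cost = 2.100 $/kg
  gray cast iron: σ_y = 258.0 MPa, ρ = 7040 kg/m³, cost = 0.6173 $/kg
  stainless steel: σ_y = 369.0 MPa, ρ = 7973 kg/m³, cost = 6.393 $/kg
  aluminum alloy: M = 86.9 kN·m per $
  gray cast iron: M = 59.4 kN·m per $
  stainless steel: M = 7.24 kN·m per $
  silicon nitride: M = 2.01 kN·m per $
Highest index: aluminum alloy.

aluminum alloy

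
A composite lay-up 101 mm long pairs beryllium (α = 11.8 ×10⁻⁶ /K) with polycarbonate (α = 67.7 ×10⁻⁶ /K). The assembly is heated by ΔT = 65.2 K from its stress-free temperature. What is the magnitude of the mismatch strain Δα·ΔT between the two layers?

Δα = |11.8 − 67.7|×10⁻⁶/K = 55.9×10⁻⁶/K.
Mismatch strain = Δα·ΔT = 55.9×10⁻⁶ × 65.2 = 3.64×10⁻³.

3.64×10⁻³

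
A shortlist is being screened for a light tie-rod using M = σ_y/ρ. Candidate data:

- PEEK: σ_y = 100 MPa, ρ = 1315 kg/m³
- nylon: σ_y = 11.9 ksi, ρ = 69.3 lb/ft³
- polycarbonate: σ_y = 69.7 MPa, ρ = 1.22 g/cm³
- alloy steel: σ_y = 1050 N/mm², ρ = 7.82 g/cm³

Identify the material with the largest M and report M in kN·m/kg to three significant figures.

alloy steel, M = 134 kN·m/kg

Convert each candidate to consistent units, then evaluate M:
  PEEK: σ_y = 100.0 MPa, ρ = 1315 kg/m³
  nylon: σ_y = 82.05 MPa, ρ = 1110 kg/m³
  polycarbonate: σ_y = 69.70 MPa, ρ = 1220 kg/m³
  alloy steel: σ_y = 1050 MPa, ρ = 7820 kg/m³
  alloy steel: M = 134 kN·m/kg
  PEEK: M = 76.0 kN·m/kg
  nylon: M = 73.9 kN·m/kg
  polycarbonate: M = 57.1 kN·m/kg
Alloy steel has the largest M.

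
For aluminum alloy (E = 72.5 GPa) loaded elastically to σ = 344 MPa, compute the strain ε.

4.74×10⁻³

ε = σ/E = 344 / 72500 = 4.74×10⁻³.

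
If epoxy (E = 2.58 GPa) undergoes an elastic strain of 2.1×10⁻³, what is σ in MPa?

σ = E·ε = 2580 MPa × 2.1×10⁻³ = 5.42 MPa.

5.42 MPa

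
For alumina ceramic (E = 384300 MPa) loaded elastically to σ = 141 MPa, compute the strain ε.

3.67×10⁻⁴

E = 384300 MPa = 384.3 GPa = 384300 MPa.
ε = σ/E = 141 / 384300 = 3.67×10⁻⁴.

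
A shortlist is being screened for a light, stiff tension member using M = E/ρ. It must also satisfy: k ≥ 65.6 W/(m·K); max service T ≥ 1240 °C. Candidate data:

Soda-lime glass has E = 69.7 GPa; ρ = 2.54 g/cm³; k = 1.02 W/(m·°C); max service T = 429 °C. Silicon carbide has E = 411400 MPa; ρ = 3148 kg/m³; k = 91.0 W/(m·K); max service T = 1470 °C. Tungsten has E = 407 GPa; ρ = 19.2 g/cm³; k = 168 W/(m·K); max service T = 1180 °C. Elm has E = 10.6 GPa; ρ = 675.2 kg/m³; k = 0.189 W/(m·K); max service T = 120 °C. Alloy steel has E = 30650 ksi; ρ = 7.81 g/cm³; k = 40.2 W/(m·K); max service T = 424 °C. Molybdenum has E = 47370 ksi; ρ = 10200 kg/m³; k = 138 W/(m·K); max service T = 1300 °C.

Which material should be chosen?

Screen on constraints: k ≥ 65.6 W/(m·K); max service T ≥ 1240 °C. Survivors: silicon carbide, molybdenum.
Putting every candidate on a common basis:
  silicon carbide: E = 411.4 GPa, ρ = 3148 kg/m³
  molybdenum: E = 326.6 GPa, ρ = 10200 kg/m³
  silicon carbide: M = 131 MN·m/kg
  molybdenum: M = 32.0 MN·m/kg
Silicon carbide ranks first.

silicon carbide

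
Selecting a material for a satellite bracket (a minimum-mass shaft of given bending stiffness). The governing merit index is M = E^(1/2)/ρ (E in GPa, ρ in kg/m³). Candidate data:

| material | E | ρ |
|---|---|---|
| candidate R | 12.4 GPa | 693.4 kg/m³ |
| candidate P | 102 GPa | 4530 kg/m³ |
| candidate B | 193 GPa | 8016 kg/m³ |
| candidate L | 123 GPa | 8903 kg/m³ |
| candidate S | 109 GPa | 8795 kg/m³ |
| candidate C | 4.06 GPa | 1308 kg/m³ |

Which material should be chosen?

candidate R

Evaluate M for each candidate:
  candidate R: M = 5.08×10⁻³
  candidate P: M = 2.23×10⁻³
  candidate B: M = 1.73×10⁻³
  candidate C: M = 1.54×10⁻³
  candidate L: M = 1.25×10⁻³
  candidate S: M = 1.19×10⁻³
Candidate R has the largest M.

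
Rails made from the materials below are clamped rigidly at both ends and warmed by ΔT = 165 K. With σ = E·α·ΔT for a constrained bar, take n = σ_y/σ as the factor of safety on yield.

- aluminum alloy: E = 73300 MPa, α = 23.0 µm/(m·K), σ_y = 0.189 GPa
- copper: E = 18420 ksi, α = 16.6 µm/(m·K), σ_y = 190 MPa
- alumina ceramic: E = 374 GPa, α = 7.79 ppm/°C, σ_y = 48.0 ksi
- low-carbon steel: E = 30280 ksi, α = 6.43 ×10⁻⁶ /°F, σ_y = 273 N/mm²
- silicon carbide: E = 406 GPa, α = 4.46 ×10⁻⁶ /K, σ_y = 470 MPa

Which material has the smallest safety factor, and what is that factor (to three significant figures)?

Converting E to GPa, α to ×10⁻⁶/K, σ_y to MPa, then σ and n for each:
  aluminum alloy: E = 73.30, α = 23.0, σ_y = 189.0 → σ = 278 MPa, n = 0.679
  copper: E = 127.0, α = 16.6, σ_y = 190.0 → σ = 348 MPa, n = 0.546
  alumina ceramic: E = 374.0, α = 7.79, σ_y = 330.9 → σ = 481 MPa, n = 0.688
  low-carbon steel: E = 208.8, α = 11.6, σ_y = 273.0 → σ = 399 MPa, n = 0.685
  silicon carbide: E = 406.0, α = 4.46, σ_y = 470.0 → σ = 299 MPa, n = 1.57
Copper has the lowest safety factor, n = 0.546.

copper, n = 0.546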